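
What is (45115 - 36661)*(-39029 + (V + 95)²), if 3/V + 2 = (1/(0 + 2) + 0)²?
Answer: -12562745448/49 ≈ -2.5638e+8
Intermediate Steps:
V = -12/7 (V = 3/(-2 + (1/(0 + 2) + 0)²) = 3/(-2 + (1/2 + 0)²) = 3/(-2 + (½ + 0)²) = 3/(-2 + (½)²) = 3/(-2 + ¼) = 3/(-7/4) = 3*(-4/7) = -12/7 ≈ -1.7143)
(45115 - 36661)*(-39029 + (V + 95)²) = (45115 - 36661)*(-39029 + (-12/7 + 95)²) = 8454*(-39029 + (653/7)²) = 8454*(-39029 + 426409/49) = 8454*(-1486012/49) = -12562745448/49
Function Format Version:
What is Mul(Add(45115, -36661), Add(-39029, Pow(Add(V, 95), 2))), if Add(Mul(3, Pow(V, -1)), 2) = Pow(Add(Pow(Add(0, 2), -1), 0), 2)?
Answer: Rational(-12562745448, 49) ≈ -2.5638e+8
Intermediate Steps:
V = Rational(-12, 7) (V = Mul(3, Pow(Add(-2, Pow(Add(Pow(Add(0, 2), -1), 0), 2)), -1)) = Mul(3, Pow(Add(-2, Pow(Add(Pow(2, -1), 0), 2)), -1)) = Mul(3, Pow(Add(-2, Pow(Add(Rational(1, 2), 0), 2)), -1)) = Mul(3, Pow(Add(-2, Pow(Rational(1, 2), 2)), -1)) = Mul(3, Pow(Add(-2, Rational(1, 4)), -1)) = Mul(3, Pow(Rational(-7, 4), -1)) = Mul(3, Rational(-4, 7)) = Rational(-12, 7) ≈ -1.7143)
Mul(Add(45115, -36661), Add(-39029, Pow(Add(V, 95), 2))) = Mul(Add(45115, -36661), Add(-39029, Pow(Add(Rational(-12, 7), 95), 2))) = Mul(8454, Add(-39029, Pow(Rational(653, 7), 2))) = Mul(8454, Add(-39029, Rational(426409, 49))) = Mul(8454, Rational(-1486012, 49)) = Rational(-12562745448, 49)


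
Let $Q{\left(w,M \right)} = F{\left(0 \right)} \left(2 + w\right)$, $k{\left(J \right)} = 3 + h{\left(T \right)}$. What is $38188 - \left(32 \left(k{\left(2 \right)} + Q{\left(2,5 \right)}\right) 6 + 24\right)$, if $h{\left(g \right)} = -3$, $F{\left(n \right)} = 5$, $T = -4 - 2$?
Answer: $34324$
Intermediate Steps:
$T = -6$ ($T = -4 - 2 = -6$)
$k{\left(J \right)} = 0$ ($k{\left(J \right)} = 3 - 3 = 0$)
$Q{\left(w,M \right)} = 10 + 5 w$ ($Q{\left(w,M \right)} = 5 \left(2 + w\right) = 10 + 5 w$)
$38188 - \left(32 \left(k{\left(2 \right)} + Q{\left(2,5 \right)}\right) 6 + 24\right) = 38188 - \left(32 \left(0 + \left(10 + 5 \cdot 2\right)\right) 6 + 24\right) = 38188 - \left(32 \left(0 + \left(10 + 10\right)\right) 6 + 24\right) = 38188 - \left(32 \left(0 + 20\right) 6 + 24\right) = 38188 - \left(32 \cdot 20 \cdot 6 + 24\right) = 38188 - \left(32 \cdot 120 + 24\right) = 38188 - \left(3840 + 24\right) = 38188 - 3864 = 34324$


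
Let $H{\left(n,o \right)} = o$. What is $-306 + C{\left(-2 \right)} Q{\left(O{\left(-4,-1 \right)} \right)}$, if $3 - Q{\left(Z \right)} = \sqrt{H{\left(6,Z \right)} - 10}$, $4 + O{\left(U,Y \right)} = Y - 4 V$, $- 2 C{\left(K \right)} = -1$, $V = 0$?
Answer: $- \frac{609}{2} - \frac{i \sqrt{15}}{2} \approx -304.5 - 1.9365 i$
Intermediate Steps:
$C{\left(K \right)} = \frac{1}{2}$ ($C{\left(K \right)} = \left(- \frac{1}{2}\right) \left(-1\right) = \frac{1}{2}$)
$O{\left(U,Y \right)} = -4 + Y$ ($O{\left(U,Y \right)} = -4 + \left(Y - 0\right) = -4 + \left(Y + 0\right) = -4 + Y$)
$Q{\left(Z \right)} = 3 - \sqrt{-10 + Z}$ ($Q{\left(Z \right)} = 3 - \sqrt{Z - 10} = 3 - \sqrt{-10 + Z}$)
$-306 + C{\left(-2 \right)} Q{\left(O{\left(-4,-1 \right)} \right)} = -306 + \frac{3 - \sqrt{-10 - 5}}{2} = -306 + \frac{3 - \sqrt{-15}}{2} = -306 + \frac{3 - i \sqrt{15}}{2} = -306 + \left(\frac{3}{2} - \frac{i \sqrt{15}}{2}\right) = - \frac{609}{2} - \frac{i \sqrt{15}}{2}$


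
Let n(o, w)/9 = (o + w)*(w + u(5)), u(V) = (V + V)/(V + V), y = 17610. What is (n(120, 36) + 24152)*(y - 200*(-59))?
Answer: 2238101000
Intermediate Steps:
u(V) = 1 (u(V) = (2*V)/((2*V)) = (2*V)*(1/(2*V)) = 1)
n(o, w) = 9*(1 + w)*(o + w) (n(o, w) = 9*((o + w)*(w + 1)) = 9*((o + w)*(1 + w)) = 9*((1 + w)*(o + w)) = 9*(1 + w)*(o + w))
(n(120, 36) + 24152)*(y - 200*(-59)) = ((9*120 + 9*36 + 9*36² + 9*120*36) + 24152)*(17610 - 200*(-59)) = ((1080 + 324 + 9*1296 + 38880) + 24152)*(17610 + 11800) = ((1080 + 324 + 11664 + 38880) + 24152)*29410 = (51948 + 24152)*29410 = 76100*29410 = 2238101000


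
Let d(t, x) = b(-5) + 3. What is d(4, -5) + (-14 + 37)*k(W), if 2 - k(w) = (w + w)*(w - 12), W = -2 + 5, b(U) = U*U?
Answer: 1316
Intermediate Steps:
b(U) = U**2
W = 3
k(w) = 2 - 2*w*(-12 + w) (k(w) = 2 - (w + w)*(w - 12) = 2 - 2*w*(-12 + w))
d(t, x) = 28 (d(t, x) = (-5)**2 + 3 = 25 + 3 = 28)
d(4, -5) + (-14 + 37)*k(W) = 28 + (-14 + 37)*(2 - 2*3**2 + 24*3) = 28 + 23*(2 - 2*9 + 72) = 28 + 23*(2 - 18 + 72) = 28 + 23*56 = 28 + 1288 = 1316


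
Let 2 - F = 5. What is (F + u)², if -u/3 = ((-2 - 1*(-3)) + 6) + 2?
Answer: 900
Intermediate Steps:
F = -3 (F = 2 - 1*5 = 2 - 5 = -3)
u = -27 (u = -3*(((-2 - 1*(-3)) + 6) + 2) = -3*(((-2 + 3) + 6) + 2) = -3*((1 + 6) + 2) = -3*(7 + 2) = -3*9 = -27)
(F + u)² = (-3 - 27)² = (-30)² = 900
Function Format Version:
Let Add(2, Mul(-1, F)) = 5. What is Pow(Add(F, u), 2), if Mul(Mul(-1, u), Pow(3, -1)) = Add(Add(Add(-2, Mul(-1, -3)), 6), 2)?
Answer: 900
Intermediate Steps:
F = -3 (F = Add(2, Mul(-1, 5)) = Add(2, -5) = -3)
u = -27 (u = Mul(-3, Add(Add(Add(-2, Mul(-1, -3)), 6), 2)) = Mul(-3, Add(Add(Add(-2, 3), 6), 2)) = Mul(-3, Add(Add(1, 6), 2)) = Mul(-3, Add(7, 2)) = Mul(-3, 9) = -27)
Pow(Add(F, u), 2) = Pow(Add(-3, -27), 2) = Pow(-30, 2) = 900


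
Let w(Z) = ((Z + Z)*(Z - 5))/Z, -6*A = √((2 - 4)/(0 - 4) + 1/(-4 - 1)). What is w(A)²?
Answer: (300 + √30)²/900 ≈ 103.68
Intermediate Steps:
A = -√30/60 (A = -√((2 - 4)/(0 - 4) + 1/(-4 - 1))/6 = -√(-2/(-4) + 1/(-5))/6 = -√(-2*(-¼) - ⅕)/6 = -√(½ - ⅕)/6 = -√30/60 ≈ -0.091287)
w(Z) = -10 + 2*Z (w(Z) = ((2*Z)*(-5 + Z))/Z = (2*Z*(-5 + Z))/Z = -10 + 2*Z)
w(A)² = (-10 + 2*(-√30/60))² = (-10 - √30/30)²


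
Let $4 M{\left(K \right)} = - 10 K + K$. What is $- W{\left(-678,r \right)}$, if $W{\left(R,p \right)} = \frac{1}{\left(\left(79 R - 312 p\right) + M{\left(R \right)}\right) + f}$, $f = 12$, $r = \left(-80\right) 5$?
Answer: $- \frac{2}{145551} \approx -1.3741 \cdot 10^{-5}$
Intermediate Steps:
$M{\left(K \right)} = - \frac{9 K}{4}$ ($M{\left(K \right)} = \frac{- 10 K + K}{4} = \frac{\left(-9\right) K}{4} = - \frac{9 K}{4}$)
$r = -400$
$W{\left(R,p \right)} = \frac{1}{12 - 312 p + \frac{307 R}{4}}$ ($W{\left(R,p \right)} = \frac{1}{\left(\left(79 R - 312 p\right) - \frac{9 R}{4}\right) + 12} = \frac{1}{\left(\left(- 312 p + 79 R\right) - \frac{9 R}{4}\right) + 12} = \frac{1}{\left(- 312 p + \frac{307 R}{4}\right) + 12} = \frac{1}{12 - 312 p + \frac{307 R}{4}}$)
$- W{\left(-678,r \right)} = - \frac{4}{48 - -499200 + 307 \left(-678\right)} = - \frac{4}{48 + 499200 - 208146} = - \frac{4}{291102} = \left(-1\right) \frac{2}{145551} = - \frac{2}{145551}$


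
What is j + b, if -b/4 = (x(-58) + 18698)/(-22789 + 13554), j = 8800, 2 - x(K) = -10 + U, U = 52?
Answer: 81342632/9235 ≈ 8808.1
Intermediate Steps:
x(K) = -40 (x(K) = 2 - (-10 + 52) = 2 - 1*42 = 2 - 42 = -40)
b = 74632/9235 (b = -4*(-40 + 18698)/(-22789 + 13554) = -74632/(-9235) = -74632*(-1)/9235 = -4*(-18658/9235) = 74632/9235 ≈ 8.0814)
j + b = 8800 + 74632/9235 = 81342632/9235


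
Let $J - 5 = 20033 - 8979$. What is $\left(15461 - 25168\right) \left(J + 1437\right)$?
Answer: $-121298672$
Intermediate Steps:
$J = 11059$ ($J = 5 + \left(20033 - 8979\right) = 5 + 11054 = 11059$)
$\left(15461 - 25168\right) \left(J + 1437\right) = \left(15461 - 25168\right) \left(11059 + 1437\right) = \left(-9707\right) 12496 = -121298672$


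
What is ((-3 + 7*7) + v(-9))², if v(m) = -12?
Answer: 1156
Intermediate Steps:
((-3 + 7*7) + v(-9))² = ((-3 + 7*7) - 12)² = ((-3 + 49) - 12)² = (46 - 12)² = 34² = 1156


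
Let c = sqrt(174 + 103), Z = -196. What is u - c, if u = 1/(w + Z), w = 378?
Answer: 1/182 - sqrt(277) ≈ -16.638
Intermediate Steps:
c = sqrt(277) ≈ 16.643
u = 1/182 (u = 1/(378 - 196) = 1/182 ≈ 0.0054945)
u - c = 1/182 - sqrt(277)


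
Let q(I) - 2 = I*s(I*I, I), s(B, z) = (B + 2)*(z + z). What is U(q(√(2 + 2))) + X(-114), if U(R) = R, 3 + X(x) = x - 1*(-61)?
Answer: -6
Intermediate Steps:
s(B, z) = 2*z*(2 + B) (s(B, z) = (2 + B)*(2*z) = 2*z*(2 + B))
X(x) = 58 + x (X(x) = -3 + (x - 1*(-61)) = -3 + (x + 61) = -3 + (61 + x) = 58 + x)
q(I) = 2 + 2*I²*(2 + I²) (q(I) = 2 + I*(2*I*(2 + I*I)) = 2 + I*(2*I*(2 + I²)) = 2 + 2*I²*(2 + I²))
U(q(√(2 + 2))) + X(-114) = (2 + 2*(√(2 + 2))²*(2 + (√(2 + 2))²)) + (58 - 114) = (2 + 2*(√4)²*(2 + (√4)²)) - 56 = (2 + 2*2²*(2 + 2²)) - 56 = (2 + 2*4*(2 + 4)) - 56 = (2 + 2*4*6) - 56 = (2 + 48) - 56 = 50 - 56 = -6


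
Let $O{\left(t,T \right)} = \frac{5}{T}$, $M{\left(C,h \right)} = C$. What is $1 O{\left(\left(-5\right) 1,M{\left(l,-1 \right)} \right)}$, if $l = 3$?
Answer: $\frac{5}{3} \approx 1.6667$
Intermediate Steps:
$1 O{\left(\left(-5\right) 1,M{\left(l,-1 \right)} \right)} = 1 \cdot \frac{5}{3} = \frac{5}{3}$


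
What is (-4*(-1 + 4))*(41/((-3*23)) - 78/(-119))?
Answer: -2012/2737 ≈ -0.73511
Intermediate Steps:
(-4*(-1 + 4))*(41/((-3*23)) - 78/(-119)) = (-4*3)*(41/(-69) - 78*(-1/119)) = -12*(41*(-1/69) + 78/119) = -12*(-41/69 + 78/119) = -12*503/8211 = -2012/2737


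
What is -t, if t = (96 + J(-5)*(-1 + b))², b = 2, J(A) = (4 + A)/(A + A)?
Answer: -923521/100 ≈ -9235.2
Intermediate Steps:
J(A) = (4 + A)/(2*A) (J(A) = (4 + A)/((2*A)) = (4 + A)*(1/(2*A)) = (4 + A)/(2*A))
t = 923521/100 (t = (96 + ((½)*(4 - 5)/(-5))*(-1 + 2))² = (96 + ((½)*(-⅕)*(-1))*1)² = (96 + (⅒)*1)² = (96 + ⅒)² = (961/10)² = 923521/100 ≈ 9235.2)
-t = -1*923521/100 = -923521/100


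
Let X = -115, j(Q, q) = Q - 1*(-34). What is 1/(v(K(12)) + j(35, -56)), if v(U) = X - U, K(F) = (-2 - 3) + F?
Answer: -1/53 ≈ -0.018868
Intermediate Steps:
j(Q, q) = 34 + Q (j(Q, q) = Q + 34 = 34 + Q)
K(F) = -5 + F
v(U) = -115 - U
1/(v(K(12)) + j(35, -56)) = 1/((-115 - (-5 + 12)) + (34 + 35)) = 1/((-115 - 1*7) + 69) = 1/((-115 - 7) + 69) = 1/(-122 + 69) = 1/(-53) = -1/53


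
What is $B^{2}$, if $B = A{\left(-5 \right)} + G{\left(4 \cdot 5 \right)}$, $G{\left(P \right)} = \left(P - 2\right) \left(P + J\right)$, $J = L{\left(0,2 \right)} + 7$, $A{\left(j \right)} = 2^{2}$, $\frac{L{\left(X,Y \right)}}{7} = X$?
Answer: $240100$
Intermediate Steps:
$L{\left(X,Y \right)} = 7 X$
$A{\left(j \right)} = 4$
$J = 7$ ($J = 7 \cdot 0 + 7 = 0 + 7 = 7$)
$G{\left(P \right)} = \left(-2 + P\right) \left(7 + P\right)$ ($G{\left(P \right)} = \left(P - 2\right) \left(P + 7\right) = \left(-2 + P\right) \left(7 + P\right)$)
$B = 490$ ($B = 4 + \left(-14 + \left(4 \cdot 5\right)^{2} + 5 \cdot 4 \cdot 5\right) = 4 + \left(-14 + 20^{2} + 5 \cdot 20\right) = 4 + \left(-14 + 400 + 100\right) = 4 + 486 = 490$)
$B^{2} = 490^{2} = 240100$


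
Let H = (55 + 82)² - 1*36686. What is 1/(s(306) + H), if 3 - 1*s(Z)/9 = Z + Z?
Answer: -1/23398 ≈ -4.2739e-5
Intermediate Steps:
s(Z) = 27 - 18*Z (s(Z) = 27 - 9*(Z + Z) = 27 - 18*Z)
H = -17917 (H = 137² - 36686 = 18769 - 36686 = -17917)
1/(s(306) + H) = 1/((27 - 18*306) - 17917) = 1/((27 - 5508) - 17917) = 1/(-5481 - 17917) = 1/(-23398) = -1/23398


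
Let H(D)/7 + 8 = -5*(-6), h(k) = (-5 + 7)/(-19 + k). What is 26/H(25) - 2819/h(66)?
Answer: -10201935/154 ≈ -66246.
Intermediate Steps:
h(k) = 2/(-19 + k)
H(D) = 154 (H(D) = -56 + 7*(-5*(-6)) = -56 + 7*30 = -56 + 210 = 154)
26/H(25) - 2819/h(66) = 26/154 - 2819/(2/(-19 + 66)) = 26*(1/154) - 2819/(2/47) = 13/77 - 2819/(2*(1/47)) = 13/77 - 2819/2/47 = 13/77 - 2819*47/2 = 13/77 - 132493/2 = -10201935/154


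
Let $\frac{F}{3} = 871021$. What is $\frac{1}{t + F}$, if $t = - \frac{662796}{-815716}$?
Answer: $\frac{203929}{532879490226} \approx 3.8269 \cdot 10^{-7}$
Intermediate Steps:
$F = 2613063$ ($F = 3 \cdot 871021 = 2613063$)
$t = \frac{165699}{203929}$ ($t = \left(-662796\right) \left(- \frac{1}{815716}\right) = \frac{165699}{203929} \approx 0.81253$)
$\frac{1}{t + F} = \frac{1}{\frac{165699}{203929} + 2613063} = \frac{1}{\frac{532879490226}{203929}} = \frac{203929}{532879490226}$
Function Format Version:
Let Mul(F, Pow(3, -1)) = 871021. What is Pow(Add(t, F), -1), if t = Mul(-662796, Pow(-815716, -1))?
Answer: Rational(203929, 532879490226) ≈ 3.8269e-7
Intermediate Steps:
F = 2613063 (F = Mul(3, 871021) = 2613063)
t = Rational(165699, 203929) (t = Mul(-662796, Rational(-1, 815716)) = Rational(165699, 203929) ≈ 0.81253)
Pow(Add(t, F), -1) = Pow(Add(Rational(165699, 203929), 2613063), -1) = Pow(Rational(532879490226, 203929), -1) = Rational(203929, 532879490226)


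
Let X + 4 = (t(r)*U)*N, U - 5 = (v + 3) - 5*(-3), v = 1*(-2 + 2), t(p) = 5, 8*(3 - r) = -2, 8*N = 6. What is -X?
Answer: -329/4 ≈ -82.250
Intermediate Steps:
N = 3/4 (N = (1/8)*6 = 3/4 ≈ 0.75000)
r = 13/4 (r = 3 - 1/8*(-2) = 3 + 1/4 = 13/4 ≈ 3.2500)
v = 0 (v = 1*0 = 0)
U = 23 (U = 5 + ((0 + 3) - 5*(-3)) = 5 + (3 + 15) = 5 + 18 = 23)
X = 329/4 (X = -4 + (5*23)*(3/4) = -4 + 115*(3/4) = -4 + 345/4 = 329/4 ≈ 82.250)
-X = -1*329/4 = -329/4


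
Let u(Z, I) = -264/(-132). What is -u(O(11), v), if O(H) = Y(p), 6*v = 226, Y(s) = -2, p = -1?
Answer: -2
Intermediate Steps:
v = 113/3 (v = (⅙)*226 = 113/3 ≈ 37.667)
O(H) = -2
u(Z, I) = 2 (u(Z, I) = -264*(-1/132) = 2)
-u(O(11), v) = -1*2 = -2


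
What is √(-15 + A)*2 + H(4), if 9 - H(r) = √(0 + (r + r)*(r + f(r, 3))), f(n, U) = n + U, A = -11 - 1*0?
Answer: 9 - 2*√22 + 2*I*√26 ≈ -0.38083 + 10.198*I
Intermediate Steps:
A = -11 (A = -11 + 0 = -11)
f(n, U) = U + n
H(r) = 9 - √2*√(r*(3 + 2*r)) (H(r) = 9 - √(0 + (r + r)*(r + (3 + r))) = 9 - √(0 + (2*r)*(3 + 2*r)) = 9 - √(0 + 2*r*(3 + 2*r)) = 9 - √(2*r*(3 + 2*r)) = 9 - √2*√(r*(3 + 2*r)))
√(-15 + A)*2 + H(4) = √(-15 - 11)*2 + (9 - √2*√(4*(3 + 2*4))) = √(-26)*2 + (9 - √2*√(4*(3 + 8))) = (I*√26)*2 + (9 - √2*√(4*11)) = 2*I*√26 + (9 - √2*√44) = 2*I*√26 + (9 - √2*2*√11) = 2*I*√26 + (9 - 2*√22) = 9 - 2*√22 + 2*I*√26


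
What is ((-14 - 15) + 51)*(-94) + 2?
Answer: -2066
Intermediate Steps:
((-14 - 15) + 51)*(-94) + 2 = (-29 + 51)*(-94) + 2 = 22*(-94) + 2 = -2068 + 2 = -2066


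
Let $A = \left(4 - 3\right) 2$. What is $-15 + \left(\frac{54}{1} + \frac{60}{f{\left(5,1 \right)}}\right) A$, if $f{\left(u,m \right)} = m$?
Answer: $213$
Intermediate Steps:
$A = 2$ ($A = 1 \cdot 2 = 2$)
$-15 + \left(\frac{54}{1} + \frac{60}{f{\left(5,1 \right)}}\right) A = -15 + \left(\frac{54}{1} + \frac{60}{1}\right) 2 = -15 + \left(54 \cdot 1 + 60 \cdot 1\right) 2 = -15 + \left(54 + 60\right) 2 = -15 + 114 \cdot 2 = -15 + 228 = 213$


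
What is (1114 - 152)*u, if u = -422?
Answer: -405964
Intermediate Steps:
(1114 - 152)*u = (1114 - 152)*(-422) = 962*(-422) = -405964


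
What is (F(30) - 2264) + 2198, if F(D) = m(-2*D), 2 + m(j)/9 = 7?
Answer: -21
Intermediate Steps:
m(j) = 45 (m(j) = -18 + 9*7 = -18 + 63 = 45)
F(D) = 45
(F(30) - 2264) + 2198 = (45 - 2264) + 2198 = -2219 + 2198 = -21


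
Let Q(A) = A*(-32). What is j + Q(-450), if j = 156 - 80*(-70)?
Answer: 20156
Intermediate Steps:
Q(A) = -32*A
j = 5756 (j = 156 + 5600 = 5756)
j + Q(-450) = 5756 - 32*(-450) = 5756 + 14400 = 20156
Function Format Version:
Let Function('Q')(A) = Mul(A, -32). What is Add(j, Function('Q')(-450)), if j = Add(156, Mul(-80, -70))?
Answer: 20156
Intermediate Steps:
Function('Q')(A) = Mul(-32, A)
j = 5756 (j = Add(156, 5600) = 5756)
Add(j, Function('Q')(-450)) = Add(5756, Mul(-32, -450)) = Add(5756, 14400) = 20156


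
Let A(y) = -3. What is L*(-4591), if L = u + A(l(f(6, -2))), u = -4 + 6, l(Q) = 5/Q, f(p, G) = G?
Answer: 4591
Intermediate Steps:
u = 2
L = -1 (L = 2 - 3 = -1)
L*(-4591) = -1*(-4591) = 4591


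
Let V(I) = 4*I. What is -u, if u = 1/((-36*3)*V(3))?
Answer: 1/1296 ≈ 0.00077160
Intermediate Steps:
u = -1/1296 (u = 1/((-36*3)*(4*3)) = 1/(-108*12) = 1/(-1296) = -1/1296 ≈ -0.00077160)
-u = -1*(-1/1296) = 1/1296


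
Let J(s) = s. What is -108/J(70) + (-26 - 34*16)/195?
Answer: -2032/455 ≈ -4.4659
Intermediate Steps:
-108/J(70) + (-26 - 34*16)/195 = -108/70 + (-26 - 34*16)/195 = -108*1/70 + (-26 - 544)*(1/195) = -54/35 - 570*1/195 = -54/35 - 38/13 = -2032/455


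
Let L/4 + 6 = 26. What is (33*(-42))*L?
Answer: -110880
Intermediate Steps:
L = 80 (L = -24 + 4*26 = -24 + 104 = 80)
(33*(-42))*L = (33*(-42))*80 = -1386*80 = -110880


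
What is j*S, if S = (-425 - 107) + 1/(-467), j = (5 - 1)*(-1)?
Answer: 993780/467 ≈ 2128.0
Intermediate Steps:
j = -4 (j = 4*(-1) = -4)
S = -248445/467 (S = -532 - 1/467 = -248445/467 ≈ -532.00)
j*S = -4*(-248445/467) = 993780/467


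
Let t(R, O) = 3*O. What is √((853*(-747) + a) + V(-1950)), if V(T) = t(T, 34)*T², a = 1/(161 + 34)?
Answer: 2*√3680989296855/195 ≈ 19678.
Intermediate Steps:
a = 1/195 ≈ 0.0051282
V(T) = 102*T² (V(T) = (3*34)*T² = 102*T²)
√((853*(-747) + a) + V(-1950)) = √((853*(-747) + 1/195) + 102*(-1950)²) = √((-637191 + 1/195) + 102*3802500) = √(-124252244/195 + 387855000) = √(75507472756/195) = 2*√3680989296855/195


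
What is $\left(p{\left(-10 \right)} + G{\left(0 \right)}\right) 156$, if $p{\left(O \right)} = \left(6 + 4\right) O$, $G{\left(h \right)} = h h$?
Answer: $-15600$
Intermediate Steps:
$G{\left(h \right)} = h^{2}$
$p{\left(O \right)} = 10 O$
$\left(p{\left(-10 \right)} + G{\left(0 \right)}\right) 156 = \left(10 \left(-10\right) + 0^{2}\right) 156 = \left(-100 + 0\right) 156 = \left(-100\right) 156 = -15600$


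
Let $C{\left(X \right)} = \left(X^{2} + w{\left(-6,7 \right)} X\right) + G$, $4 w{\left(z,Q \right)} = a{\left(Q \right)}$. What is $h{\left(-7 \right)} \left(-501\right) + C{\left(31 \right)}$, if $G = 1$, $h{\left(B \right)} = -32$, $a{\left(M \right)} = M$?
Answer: $\frac{68193}{4} \approx 17048.0$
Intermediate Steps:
$w{\left(z,Q \right)} = \frac{Q}{4}$
$C{\left(X \right)} = 1 + X^{2} + \frac{7 X}{4}$ ($C{\left(X \right)} = \left(X^{2} + \frac{1}{4} \cdot 7 X\right) + 1 = \left(X^{2} + \frac{7 X}{4}\right) + 1 = 1 + X^{2} + \frac{7 X}{4}$)
$h{\left(-7 \right)} \left(-501\right) + C{\left(31 \right)} = \left(-32\right) \left(-501\right) + \left(1 + 31^{2} + \frac{7}{4} \cdot 31\right) = 16032 + \left(1 + 961 + \frac{217}{4}\right) = 16032 + \frac{4065}{4} = \frac{68193}{4}$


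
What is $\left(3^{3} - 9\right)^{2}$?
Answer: $324$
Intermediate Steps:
$\left(3^{3} - 9\right)^{2} = \left(27 - 9\right)^{2} = 18^{2} = 324$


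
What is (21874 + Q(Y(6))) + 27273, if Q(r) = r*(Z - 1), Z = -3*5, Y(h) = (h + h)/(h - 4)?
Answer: 49051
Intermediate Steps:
Y(h) = 2*h/(-4 + h) (Y(h) = (2*h)/(-4 + h) = 2*h/(-4 + h))
Z = -15
Q(r) = -16*r (Q(r) = r*(-15 - 1) = r*(-16) = -16*r)
(21874 + Q(Y(6))) + 27273 = (21874 - 32*6/(-4 + 6)) + 27273 = (21874 - 32*6/2) + 27273 = (21874 - 16*6) + 27273 = (21874 - 96) + 27273 = 21778 + 27273 = 49051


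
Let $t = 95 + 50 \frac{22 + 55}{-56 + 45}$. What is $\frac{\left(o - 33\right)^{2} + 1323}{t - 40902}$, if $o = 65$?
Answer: $- \frac{2347}{41157} \approx -0.057026$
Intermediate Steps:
$t = -255$ ($t = 95 + 50 \frac{77}{-11} = 95 + 50 \cdot 77 \left(- \frac{1}{11}\right) = 95 + 50 \left(-7\right) = 95 - 350 = -255$)
$\frac{\left(o - 33\right)^{2} + 1323}{t - 40902} = \frac{\left(65 - 33\right)^{2} + 1323}{-255 - 40902} = \frac{32^{2} + 1323}{-41157} = \left(1024 + 1323\right) \left(- \frac{1}{41157}\right) = 2347 \left(- \frac{1}{41157}\right) = - \frac{2347}{41157}$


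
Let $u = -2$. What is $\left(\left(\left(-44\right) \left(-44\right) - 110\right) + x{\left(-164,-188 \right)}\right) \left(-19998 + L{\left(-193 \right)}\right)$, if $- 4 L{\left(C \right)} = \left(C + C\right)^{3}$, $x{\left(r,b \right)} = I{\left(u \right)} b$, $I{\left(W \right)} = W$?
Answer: $31616571432$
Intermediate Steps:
$x{\left(r,b \right)} = - 2 b$
$L{\left(C \right)} = - 2 C^{3}$ ($L{\left(C \right)} = - \frac{\left(C + C\right)^{3}}{4} = - \frac{\left(2 C\right)^{3}}{4} = - \frac{8 C^{3}}{4} = - 2 C^{3}$)
$\left(\left(\left(-44\right) \left(-44\right) - 110\right) + x{\left(-164,-188 \right)}\right) \left(-19998 + L{\left(-193 \right)}\right) = \left(\left(\left(-44\right) \left(-44\right) - 110\right) - -376\right) \left(-19998 - 2 \left(-193\right)^{3}\right) = \left(\left(1936 - 110\right) + 376\right) \left(-19998 - -14378114\right) = \left(1826 + 376\right) \left(-19998 + 14378114\right) = 2202 \cdot 14358116 = 31616571432$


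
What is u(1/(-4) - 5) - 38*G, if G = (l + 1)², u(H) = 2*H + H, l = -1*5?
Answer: -2495/4 ≈ -623.75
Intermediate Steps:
l = -5
u(H) = 3*H
G = 16 (G = (-5 + 1)² = (-4)² = 16)
u(1/(-4) - 5) - 38*G = 3*(1/(-4) - 5) - 38*16 = 3*(-¼ - 5) - 608 = 3*(-21/4) - 608 = -63/4 - 608 = -2495/4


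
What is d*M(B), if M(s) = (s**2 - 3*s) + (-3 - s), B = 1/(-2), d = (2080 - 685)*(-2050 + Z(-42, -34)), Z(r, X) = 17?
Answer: 8508105/4 ≈ 2.1270e+6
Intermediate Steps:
d = -2836035 (d = (2080 - 685)*(-2050 + 17) = 1395*(-2033) = -2836035)
B = -1/2 ≈ -0.50000
M(s) = -3 + s**2 - 4*s
d*M(B) = -2836035*(-3 + (-1/2)**2 - 4*(-1/2)) = -2836035*(-3 + 1/4 + 2) = -2836035*(-3/4) = 8508105/4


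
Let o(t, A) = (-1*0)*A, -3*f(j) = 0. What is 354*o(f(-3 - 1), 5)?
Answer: 0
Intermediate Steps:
f(j) = 0 (f(j) = -⅓*0 = 0)
o(t, A) = 0 (o(t, A) = 0*A = 0)
354*o(f(-3 - 1), 5) = 354*0 = 0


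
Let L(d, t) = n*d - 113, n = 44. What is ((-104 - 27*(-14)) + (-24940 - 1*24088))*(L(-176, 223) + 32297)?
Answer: -1191547760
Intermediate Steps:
L(d, t) = -113 + 44*d (L(d, t) = 44*d - 113 = -113 + 44*d)
((-104 - 27*(-14)) + (-24940 - 1*24088))*(L(-176, 223) + 32297) = ((-104 - 27*(-14)) + (-24940 - 1*24088))*((-113 + 44*(-176)) + 32297) = ((-104 + 378) + (-24940 - 24088))*((-113 - 7744) + 32297) = (274 - 49028)*(-7857 + 32297) = -48754*24440 = -1191547760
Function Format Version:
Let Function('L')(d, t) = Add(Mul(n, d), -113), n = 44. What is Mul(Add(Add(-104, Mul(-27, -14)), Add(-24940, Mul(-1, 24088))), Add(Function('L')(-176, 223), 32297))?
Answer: -1191547760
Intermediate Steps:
Function('L')(d, t) = Add(-113, Mul(44, d)) (Function('L')(d, t) = Add(Mul(44, d), -113) = Add(-113, Mul(44, d)))
Mul(Add(Add(-104, Mul(-27, -14)), Add(-24940, Mul(-1, 24088))), Add(Function('L')(-176, 223), 32297)) = Mul(Add(Add(-104, Mul(-27, -14)), Add(-24940, Mul(-1, 24088))), Add(Add(-113, Mul(44, -176)), 32297)) = Mul(Add(Add(-104, 378), Add(-24940, -24088)), Add(Add(-113, -7744), 32297)) = Mul(Add(274, -49028), Add(-7857, 32297)) = Mul(-48754, 24440) = -1191547760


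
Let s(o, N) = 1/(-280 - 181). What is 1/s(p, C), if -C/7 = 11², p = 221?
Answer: -461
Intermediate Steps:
C = -847 (C = -7*11² = -7*121 = -847)
s(o, N) = -1/461 (s(o, N) = 1/(-461) = -1/461)
1/s(p, C) = 1/(-1/461) = -461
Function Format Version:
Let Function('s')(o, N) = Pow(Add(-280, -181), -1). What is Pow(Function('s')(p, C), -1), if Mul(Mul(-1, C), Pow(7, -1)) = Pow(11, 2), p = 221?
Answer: -461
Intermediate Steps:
C = -847 (C = Mul(-7, Pow(11, 2)) = Mul(-7, 121) = -847)
Function('s')(o, N) = Rational(-1, 461) (Function('s')(o, N) = Pow(-461, -1) = Rational(-1, 461))
Pow(Function('s')(p, C), -1) = Pow(Rational(-1, 461), -1) = -461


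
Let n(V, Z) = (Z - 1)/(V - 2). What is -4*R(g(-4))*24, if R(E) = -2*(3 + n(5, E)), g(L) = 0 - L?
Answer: 768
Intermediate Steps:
n(V, Z) = (-1 + Z)/(-2 + V)
g(L) = -L
R(E) = -16/3 - 2*E/3 (R(E) = -2*(3 + (-1 + E)/(-2 + 5)) = -2*(3 + (-1 + E)/3) = -2*(3 + (-⅓ + E/3)) = -2*(8/3 + E/3) = -16/3 - 2*E/3)
-4*R(g(-4))*24 = -4*(-16/3 - (-2)*(-4)/3)*24 = -4*(-16/3 - ⅔*4)*24 = -4*(-16/3 - 8/3)*24 = -4*(-8)*24 = 32*24 = 768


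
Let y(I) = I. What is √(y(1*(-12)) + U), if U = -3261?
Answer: I*√3273 ≈ 57.21*I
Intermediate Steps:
√(y(1*(-12)) + U) = √(1*(-12) - 3261) = √(-12 - 3261) = √(-3273) = I*√3273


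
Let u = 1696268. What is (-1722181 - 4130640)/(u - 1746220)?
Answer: 5852821/49952 ≈ 117.17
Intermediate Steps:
(-1722181 - 4130640)/(u - 1746220) = (-1722181 - 4130640)/(1696268 - 1746220) = -5852821/(-49952) = -5852821*(-1/49952) = 5852821/49952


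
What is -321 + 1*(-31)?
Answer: -352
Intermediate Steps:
-321 + 1*(-31) = -321 - 31 = -352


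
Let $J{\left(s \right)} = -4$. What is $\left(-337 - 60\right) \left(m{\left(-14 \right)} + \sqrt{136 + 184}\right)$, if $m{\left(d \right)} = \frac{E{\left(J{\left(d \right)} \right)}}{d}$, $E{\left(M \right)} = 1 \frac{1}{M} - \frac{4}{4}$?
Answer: $- \frac{1985}{56} - 3176 \sqrt{5} \approx -7137.2$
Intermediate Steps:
$E{\left(M \right)} = -1 + \frac{1}{M}$ ($E{\left(M \right)} = \frac{1}{M} - 1 = -1 + \frac{1}{M}$)
$m{\left(d \right)} = - \frac{5}{4 d}$ ($m{\left(d \right)} = \frac{\frac{1}{-4} \left(1 - -4\right)}{d} = \frac{\left(- \frac{1}{4}\right) \left(1 + 4\right)}{d} = \frac{\left(- \frac{1}{4}\right) 5}{d} = - \frac{5}{4 d}$)
$\left(-337 - 60\right) \left(m{\left(-14 \right)} + \sqrt{136 + 184}\right) = \left(-337 - 60\right) \left(- \frac{5}{4 \left(-14\right)} + \sqrt{136 + 184}\right) = - 397 \left(\left(- \frac{5}{4}\right) \left(- \frac{1}{14}\right) + \sqrt{320}\right) = - 397 \left(\frac{5}{56} + 8 \sqrt{5}\right) = - \frac{1985}{56} - 3176 \sqrt{5}$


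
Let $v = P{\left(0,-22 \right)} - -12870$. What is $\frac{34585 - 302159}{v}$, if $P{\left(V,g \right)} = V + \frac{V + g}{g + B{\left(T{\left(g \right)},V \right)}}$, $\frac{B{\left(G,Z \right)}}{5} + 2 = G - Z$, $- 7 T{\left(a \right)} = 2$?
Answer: $- \frac{31306158}{1505867} \approx -20.789$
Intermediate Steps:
$T{\left(a \right)} = - \frac{2}{7}$ ($T{\left(a \right)} = \left(- \frac{1}{7}\right) 2 = - \frac{2}{7}$)
$B{\left(G,Z \right)} = -10 - 5 Z + 5 G$ ($B{\left(G,Z \right)} = -10 + 5 \left(G - Z\right) = -10 + \left(- 5 Z + 5 G\right) = -10 - 5 Z + 5 G$)
$P{\left(V,g \right)} = V + \frac{V + g}{- \frac{80}{7} + g - 5 V}$ ($P{\left(V,g \right)} = V + \frac{V + g}{g - \left(\frac{80}{7} + 5 V\right)} = V + \frac{V + g}{- \frac{80}{7} + g - 5 V}$)
$v = \frac{1505867}{117}$ ($v = \frac{\left(-73\right) 0 - 35 \cdot 0^{2} + 7 \left(-22\right) + 7 \cdot 0 \left(-22\right)}{-80 - 0 + 7 \left(-22\right)} - -12870 = \frac{0 - 0 - 154 + 0}{-80 + 0 - 154} + 12870 = \frac{0 + 0 - 154 + 0}{-234} + 12870 = \left(- \frac{1}{234}\right) \left(-154\right) + 12870 = \frac{77}{117} + 12870 = \frac{1505867}{117} \approx 12871.0$)
$\frac{34585 - 302159}{v} = \frac{34585 - 302159}{\frac{1505867}{117}} = \left(34585 - 302159\right) \frac{117}{1505867} = \left(-267574\right) \frac{117}{1505867} = - \frac{31306158}{1505867}$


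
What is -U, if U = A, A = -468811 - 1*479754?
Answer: 948565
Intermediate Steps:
A = -948565 (A = -468811 - 479754 = -948565)
U = -948565
-U = -1*(-948565) = 948565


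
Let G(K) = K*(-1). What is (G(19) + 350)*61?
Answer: 20191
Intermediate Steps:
G(K) = -K
(G(19) + 350)*61 = (-1*19 + 350)*61 = (-19 + 350)*61 = 331*61 = 20191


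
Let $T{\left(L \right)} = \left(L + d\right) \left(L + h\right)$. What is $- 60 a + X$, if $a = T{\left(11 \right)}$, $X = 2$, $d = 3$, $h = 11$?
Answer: $-18478$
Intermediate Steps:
$T{\left(L \right)} = \left(3 + L\right) \left(11 + L\right)$ ($T{\left(L \right)} = \left(L + 3\right) \left(L + 11\right) = \left(3 + L\right) \left(11 + L\right)$)
$a = 308$ ($a = 33 + 11^{2} + 14 \cdot 11 = 33 + 121 + 154 = 308$)
$- 60 a + X = \left(-60\right) 308 + 2 = -18480 + 2 = -18478$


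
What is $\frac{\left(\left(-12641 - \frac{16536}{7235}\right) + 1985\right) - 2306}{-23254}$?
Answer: $\frac{46898303}{84121345} \approx 0.55751$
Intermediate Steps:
$\frac{\left(\left(-12641 - \frac{16536}{7235}\right) + 1985\right) - 2306}{-23254} = \left(\left(\left(-12641 - \frac{16536}{7235}\right) + 1985\right) - 2306\right) \left(- \frac{1}{23254}\right) = \left(\left(- \frac{91474171}{7235} + 1985\right) - 2306\right) \left(- \frac{1}{23254}\right) = \left(- \frac{77112696}{7235} - 2306\right) \left(- \frac{1}{23254}\right) = \left(- \frac{93796606}{7235}\right) \left(- \frac{1}{23254}\right) = \frac{46898303}{84121345}$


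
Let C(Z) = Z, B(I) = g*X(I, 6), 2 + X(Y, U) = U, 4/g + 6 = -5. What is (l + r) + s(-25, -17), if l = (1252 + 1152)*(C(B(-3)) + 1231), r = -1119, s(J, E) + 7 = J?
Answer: 32501439/11 ≈ 2.9547e+6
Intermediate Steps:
g = -4/11 (g = 4/(-6 - 5) = 4/(-11) = 4*(-1/11) = -4/11 ≈ -0.36364)
s(J, E) = -7 + J
X(Y, U) = -2 + U
B(I) = -16/11 (B(I) = -4*(-2 + 6)/11 = -4/11*4 = -16/11)
l = 32514100/11 (l = (1252 + 1152)*(-16/11 + 1231) = 2404*(13525/11) = 32514100/11 ≈ 2.9558e+6)
(l + r) + s(-25, -17) = (32514100/11 - 1119) + (-7 - 25) = 32501791/11 - 32 = 32501439/11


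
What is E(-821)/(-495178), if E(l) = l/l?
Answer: -1/495178 ≈ -2.0195e-6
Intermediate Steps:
E(l) = 1
E(-821)/(-495178) = 1/(-495178) = 1*(-1/495178) = -1/495178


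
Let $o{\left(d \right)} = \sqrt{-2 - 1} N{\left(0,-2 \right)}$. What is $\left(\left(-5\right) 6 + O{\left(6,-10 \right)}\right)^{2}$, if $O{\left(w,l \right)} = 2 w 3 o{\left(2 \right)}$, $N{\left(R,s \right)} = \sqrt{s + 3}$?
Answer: $-2988 - 2160 i \sqrt{3} \approx -2988.0 - 3741.2 i$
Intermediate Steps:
$N{\left(R,s \right)} = \sqrt{3 + s}$
$o{\left(d \right)} = i \sqrt{3}$ ($o{\left(d \right)} = \sqrt{-2 - 1} \sqrt{3 - 2} = \sqrt{-3} \sqrt{1} = i \sqrt{3} \cdot 1 = i \sqrt{3}$)
$O{\left(w,l \right)} = 6 i w \sqrt{3}$ ($O{\left(w,l \right)} = 2 w 3 i \sqrt{3} = 6 w i \sqrt{3} = 6 i w \sqrt{3}$)
$\left(\left(-5\right) 6 + O{\left(6,-10 \right)}\right)^{2} = \left(\left(-5\right) 6 + 6 i 6 \sqrt{3}\right)^{2} = \left(-30 + 36 i \sqrt{3}\right)^{2}$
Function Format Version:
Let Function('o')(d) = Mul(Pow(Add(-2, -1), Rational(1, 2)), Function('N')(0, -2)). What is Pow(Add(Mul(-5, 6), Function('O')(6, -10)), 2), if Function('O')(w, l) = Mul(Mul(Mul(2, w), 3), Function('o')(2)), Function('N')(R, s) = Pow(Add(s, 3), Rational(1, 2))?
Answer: Add(-2988, Mul(-2160, I, Pow(3, Rational(1, 2)))) ≈ Add(-2988.0, Mul(-3741.2, I))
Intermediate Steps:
Function('N')(R, s) = Pow(Add(3, s), Rational(1, 2))
Function('o')(d) = Mul(I, Pow(3, Rational(1, 2))) (Function('o')(d) = Mul(Pow(Add(-2, -1), Rational(1, 2)), Pow(Add(3, -2), Rational(1, 2))) = Mul(Pow(-3, Rational(1, 2)), Pow(1, Rational(1, 2))) = Mul(Mul(I, Pow(3, Rational(1, 2))), 1) = Mul(I, Pow(3, Rational(1, 2))))
Function('O')(w, l) = Mul(6, I, w, Pow(3, Rational(1, 2))) (Function('O')(w, l) = Mul(Mul(Mul(2, w), 3), Mul(I, Pow(3, Rational(1, 2)))) = Mul(Mul(6, w), Mul(I, Pow(3, Rational(1, 2)))) = Mul(6, I, w, Pow(3, Rational(1, 2))))
Pow(Add(Mul(-5, 6), Function('O')(6, -10)), 2) = Pow(Add(Mul(-5, 6), Mul(6, I, 6, Pow(3, Rational(1, 2)))), 2) = Pow(Add(-30, Mul(36, I, Pow(3, Rational(1, 2)))), 2)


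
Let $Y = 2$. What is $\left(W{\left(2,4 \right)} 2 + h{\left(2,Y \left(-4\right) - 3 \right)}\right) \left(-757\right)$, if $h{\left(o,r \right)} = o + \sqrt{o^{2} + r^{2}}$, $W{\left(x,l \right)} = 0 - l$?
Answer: $4542 - 3785 \sqrt{5} \approx -3921.5$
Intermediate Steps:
$W{\left(x,l \right)} = - l$
$\left(W{\left(2,4 \right)} 2 + h{\left(2,Y \left(-4\right) - 3 \right)}\right) \left(-757\right) = \left(\left(-1\right) 4 \cdot 2 + \left(2 + \sqrt{2^{2} + \left(2 \left(-4\right) - 3\right)^{2}}\right)\right) \left(-757\right) = \left(\left(-4\right) 2 + \left(2 + \sqrt{4 + \left(-8 - 3\right)^{2}}\right)\right) \left(-757\right) = \left(-8 + \left(2 + \sqrt{4 + \left(-11\right)^{2}}\right)\right) \left(-757\right) = \left(-8 + \left(2 + \sqrt{4 + 121}\right)\right) \left(-757\right) = \left(-8 + \left(2 + \sqrt{125}\right)\right) \left(-757\right) = \left(-8 + \left(2 + 5 \sqrt{5}\right)\right) \left(-757\right) = \left(-6 + 5 \sqrt{5}\right) \left(-757\right) = 4542 - 3785 \sqrt{5}$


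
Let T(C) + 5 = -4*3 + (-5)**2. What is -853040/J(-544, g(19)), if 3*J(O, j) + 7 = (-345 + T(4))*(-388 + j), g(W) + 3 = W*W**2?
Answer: 2559120/2179723 ≈ 1.1741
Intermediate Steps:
T(C) = 8 (T(C) = -5 + (-4*3 + (-5)**2) = -5 + (-12 + 25) = -5 + 13 = 8)
g(W) = -3 + W**3 (g(W) = -3 + W*W**2 = -3 + W**3)
J(O, j) = 43583 - 337*j/3 (J(O, j) = -7/3 + ((-345 + 8)*(-388 + j))/3 = -7/3 + (-337*(-388 + j))/3 = -7/3 + (130756 - 337*j)/3 = -7/3 + (130756/3 - 337*j/3) = 43583 - 337*j/3)
-853040/J(-544, g(19)) = -853040/(43583 - 337*(-3 + 19**3)/3) = -853040/(43583 - 337*(-3 + 6859)/3) = -853040/(43583 - 337/3*6856) = -853040/(43583 - 2310472/3) = -853040/(-2179723/3) = -853040*(-3/2179723) = 2559120/2179723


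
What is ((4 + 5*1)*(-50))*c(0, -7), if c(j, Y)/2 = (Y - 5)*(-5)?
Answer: -54000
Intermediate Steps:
c(j, Y) = 50 - 10*Y (c(j, Y) = 2*((Y - 5)*(-5)) = 2*((-5 + Y)*(-5)) = 2*(25 - 5*Y) = 50 - 10*Y)
((4 + 5*1)*(-50))*c(0, -7) = ((4 + 5*1)*(-50))*(50 - 10*(-7)) = ((4 + 5)*(-50))*(50 + 70) = (9*(-50))*120 = -450*120 = -54000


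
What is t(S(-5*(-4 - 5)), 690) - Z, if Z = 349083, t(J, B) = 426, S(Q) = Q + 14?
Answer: -348657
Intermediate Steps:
S(Q) = 14 + Q
t(S(-5*(-4 - 5)), 690) - Z = 426 - 1*349083 = 426 - 349083 = -348657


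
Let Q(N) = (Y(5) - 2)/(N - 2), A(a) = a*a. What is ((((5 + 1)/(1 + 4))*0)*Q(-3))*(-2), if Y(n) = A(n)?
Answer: 0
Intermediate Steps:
A(a) = a**2
Y(n) = n**2
Q(N) = 23/(-2 + N) (Q(N) = (5**2 - 2)/(N - 2) = (25 - 2)/(-2 + N) = 23/(-2 + N))
((((5 + 1)/(1 + 4))*0)*Q(-3))*(-2) = ((((5 + 1)/(1 + 4))*0)*(23/(-2 - 3)))*(-2) = (((6/5)*0)*(23/(-5)))*(-2) = (((6*(1/5))*0)*(23*(-1/5)))*(-2) = (((6/5)*0)*(-23/5))*(-2) = (0*(-23/5))*(-2) = 0*(-2) = 0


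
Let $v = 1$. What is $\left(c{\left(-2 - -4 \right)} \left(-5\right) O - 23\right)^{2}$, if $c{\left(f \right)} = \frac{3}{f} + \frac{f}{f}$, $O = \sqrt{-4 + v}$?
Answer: $\frac{241}{4} + 575 i \sqrt{3} \approx 60.25 + 995.93 i$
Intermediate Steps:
$O = i \sqrt{3}$ ($O = \sqrt{-4 + 1} = \sqrt{-3} = i \sqrt{3} \approx 1.732 i$)
$c{\left(f \right)} = 1 + \frac{3}{f}$ ($c{\left(f \right)} = \frac{3}{f} + 1 = 1 + \frac{3}{f}$)
$\left(c{\left(-2 - -4 \right)} \left(-5\right) O - 23\right)^{2} = \left(\frac{3 - -2}{-2 - -4} \left(-5\right) i \sqrt{3} - 23\right)^{2} = \left(\frac{3 + \left(-2 + 4\right)}{-2 + 4} \left(-5\right) i \sqrt{3} - 23\right)^{2} = \left(\frac{3 + 2}{2} \left(-5\right) i \sqrt{3} - 23\right)^{2} = \left(\frac{1}{2} \cdot 5 \left(-5\right) i \sqrt{3} - 23\right)^{2} = \left(\frac{5}{2} \left(-5\right) i \sqrt{3} - 23\right)^{2} = \left(- \frac{25 i \sqrt{3}}{2} - 23\right)^{2} = \left(-23 - \frac{25 i \sqrt{3}}{2}\right)^{2}$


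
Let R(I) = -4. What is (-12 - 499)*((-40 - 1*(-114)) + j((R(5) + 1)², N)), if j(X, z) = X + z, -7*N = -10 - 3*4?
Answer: -44019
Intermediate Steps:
N = 22/7 (N = -(-10 - 3*4)/7 = -(-10 - 1*12)/7 = -(-10 - 12)/7 = -⅐*(-22) = 22/7 ≈ 3.1429)
(-12 - 499)*((-40 - 1*(-114)) + j((R(5) + 1)², N)) = (-12 - 499)*((-40 - 1*(-114)) + ((-4 + 1)² + 22/7)) = -511*((-40 + 114) + ((-3)² + 22/7)) = -511*(74 + (9 + 22/7)) = -511*(74 + 85/7) = -511*603/7 = -44019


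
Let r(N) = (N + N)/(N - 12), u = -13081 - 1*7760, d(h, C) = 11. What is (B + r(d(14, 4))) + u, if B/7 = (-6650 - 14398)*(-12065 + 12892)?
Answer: -121867735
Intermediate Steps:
B = -121846872 (B = 7*((-6650 - 14398)*(-12065 + 12892)) = 7*(-21048*827) = 7*(-17406696) = -121846872)
u = -20841 (u = -13081 - 7760 = -20841)
r(N) = 2*N/(-12 + N) (r(N) = (2*N)/(-12 + N) = 2*N/(-12 + N))
(B + r(d(14, 4))) + u = (-121846872 + 2*11/(-12 + 11)) - 20841 = (-121846872 + 2*11/(-1)) - 20841 = (-121846872 + 2*11*(-1)) - 20841 = (-121846872 - 22) - 20841 = -121846894 - 20841 = -121867735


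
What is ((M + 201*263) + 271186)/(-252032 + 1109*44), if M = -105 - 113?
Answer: -323831/203236 ≈ -1.5934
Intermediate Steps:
M = -218
((M + 201*263) + 271186)/(-252032 + 1109*44) = ((-218 + 201*263) + 271186)/(-252032 + 1109*44) = ((-218 + 52863) + 271186)/(-252032 + 48796) = (52645 + 271186)/(-203236) = 323831*(-1/203236) = -323831/203236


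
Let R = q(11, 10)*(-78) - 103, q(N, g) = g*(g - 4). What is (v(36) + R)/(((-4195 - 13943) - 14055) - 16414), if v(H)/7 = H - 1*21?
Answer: 4678/48607 ≈ 0.096241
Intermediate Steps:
v(H) = -147 + 7*H (v(H) = 7*(H - 1*21) = 7*(H - 21) = 7*(-21 + H) = -147 + 7*H)
q(N, g) = g*(-4 + g)
R = -4783 (R = (10*(-4 + 10))*(-78) - 103 = (10*6)*(-78) - 103 = 60*(-78) - 103 = -4680 - 103 = -4783)
(v(36) + R)/(((-4195 - 13943) - 14055) - 16414) = ((-147 + 7*36) - 4783)/(((-4195 - 13943) - 14055) - 16414) = ((-147 + 252) - 4783)/((-18138 - 14055) - 16414) = (105 - 4783)/(-32193 - 16414) = -4678/(-48607) = -4678*(-1/48607) = 4678/48607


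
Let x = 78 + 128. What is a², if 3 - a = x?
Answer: 41209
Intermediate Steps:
x = 206
a = -203 (a = 3 - 1*206 = 3 - 206 = -203)
a² = (-203)² = 41209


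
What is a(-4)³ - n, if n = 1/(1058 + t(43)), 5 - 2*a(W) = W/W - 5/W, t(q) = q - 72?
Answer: 1369087/526848 ≈ 2.5986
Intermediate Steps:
t(q) = -72 + q
a(W) = 2 + 5/(2*W) (a(W) = 5/2 - (W/W - 5/W)/2 = 5/2 - (1 - 5/W)/2 = 5/2 + (-½ + 5/(2*W)) = 2 + 5/(2*W))
n = 1/1029 (n = 1/(1058 + (-72 + 43)) = 1/(1058 - 29) = 1/1029 ≈ 0.00097182)
a(-4)³ - n = (2 + (5/2)/(-4))³ - 1*1/1029 = (2 + (5/2)*(-¼))³ - 1/1029 = (2 - 5/8)³ - 1/1029 = (11/8)³ - 1/1029 = 1331/512 - 1/1029 = 1369087/526848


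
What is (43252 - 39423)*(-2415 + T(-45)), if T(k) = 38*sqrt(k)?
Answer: -9247035 + 436506*I*sqrt(5) ≈ -9.247e+6 + 9.7606e+5*I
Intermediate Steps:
(43252 - 39423)*(-2415 + T(-45)) = (43252 - 39423)*(-2415 + 38*sqrt(-45)) = 3829*(-2415 + 38*(3*I*sqrt(5))) = 3829*(-2415 + 114*I*sqrt(5)) = -9247035 + 436506*I*sqrt(5)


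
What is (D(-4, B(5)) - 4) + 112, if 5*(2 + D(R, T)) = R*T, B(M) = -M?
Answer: 110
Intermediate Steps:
D(R, T) = -2 + R*T/5 (D(R, T) = -2 + (R*T)/5 = -2 + R*T/5)
(D(-4, B(5)) - 4) + 112 = ((-2 + (1/5)*(-4)*(-1*5)) - 4) + 112 = ((-2 + (1/5)*(-4)*(-5)) - 4) + 112 = ((-2 + 4) - 4) + 112 = (2 - 4) + 112 = -2 + 112 = 110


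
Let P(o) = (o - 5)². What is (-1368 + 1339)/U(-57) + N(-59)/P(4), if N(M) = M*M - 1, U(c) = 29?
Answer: 3479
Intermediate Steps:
P(o) = (-5 + o)²
N(M) = -1 + M² (N(M) = M² - 1 = -1 + M²)
(-1368 + 1339)/U(-57) + N(-59)/P(4) = (-1368 + 1339)/29 + (-1 + (-59)²)/((-5 + 4)²) = -29*1/29 + (-1 + 3481)/((-1)²) = -1 + 3480/1 = -1 + 3480*1 = -1 + 3480 = 3479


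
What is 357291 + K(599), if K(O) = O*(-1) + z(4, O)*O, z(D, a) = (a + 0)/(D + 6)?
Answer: 3925721/10 ≈ 3.9257e+5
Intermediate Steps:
z(D, a) = a/(6 + D)
K(O) = -O + O²/10 (K(O) = O*(-1) + (O/(6 + 4))*O = -O + (O/10)*O = -O + O²/10)
357291 + K(599) = 357291 + (⅒)*599*(-10 + 599) = 357291 + (⅒)*599*589 = 357291 + 352811/10 = 3925721/10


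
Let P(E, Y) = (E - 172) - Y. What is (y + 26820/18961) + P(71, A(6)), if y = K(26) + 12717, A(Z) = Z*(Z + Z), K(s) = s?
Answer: 238366590/18961 ≈ 12571.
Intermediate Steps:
A(Z) = 2*Z**2 (A(Z) = Z*(2*Z) = 2*Z**2)
P(E, Y) = -172 + E - Y (P(E, Y) = (-172 + E) - Y = -172 + E - Y)
y = 12743 (y = 26 + 12717 = 12743)
(y + 26820/18961) + P(71, A(6)) = (12743 + 26820/18961) + (-172 + 71 - 2*6**2) = (12743 + 26820*(1/18961)) + (-172 + 71 - 2*36) = (12743 + 26820/18961) + (-172 + 71 - 1*72) = 241646843/18961 + (-172 + 71 - 72) = 241646843/18961 - 173 = 238366590/18961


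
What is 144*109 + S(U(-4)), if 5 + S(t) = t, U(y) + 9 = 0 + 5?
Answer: 15687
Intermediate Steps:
U(y) = -4 (U(y) = -9 + (0 + 5) = -9 + 5 = -4)
S(t) = -5 + t
144*109 + S(U(-4)) = 144*109 + (-5 - 4) = 15696 - 9 = 15687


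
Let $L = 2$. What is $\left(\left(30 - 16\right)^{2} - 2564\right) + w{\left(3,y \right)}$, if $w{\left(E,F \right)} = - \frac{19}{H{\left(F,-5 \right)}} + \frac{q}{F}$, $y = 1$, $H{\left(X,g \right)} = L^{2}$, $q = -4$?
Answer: $- \frac{9507}{4} \approx -2376.8$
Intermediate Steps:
$H{\left(X,g \right)} = 4$ ($H{\left(X,g \right)} = 2^{2} = 4$)
$w{\left(E,F \right)} = - \frac{19}{4} - \frac{4}{F}$
$\left(\left(30 - 16\right)^{2} - 2564\right) + w{\left(3,y \right)} = \left(\left(30 - 16\right)^{2} - 2564\right) - \left(\frac{19}{4} + \frac{4}{1}\right) = \left(14^{2} - 2564\right) - \frac{35}{4} = \left(196 - 2564\right) - \frac{35}{4} = -2368 - \frac{35}{4} = - \frac{9507}{4}$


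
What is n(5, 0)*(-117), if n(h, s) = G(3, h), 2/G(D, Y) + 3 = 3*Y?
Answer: -39/2 ≈ -19.500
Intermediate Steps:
G(D, Y) = 2/(-3 + 3*Y)
n(h, s) = 2/(3*(-1 + h))
n(5, 0)*(-117) = (2/(3*(-1 + 5)))*(-117) = ((⅔)/4)*(-117) = ((⅔)*(¼))*(-117) = (⅙)*(-117) = -39/2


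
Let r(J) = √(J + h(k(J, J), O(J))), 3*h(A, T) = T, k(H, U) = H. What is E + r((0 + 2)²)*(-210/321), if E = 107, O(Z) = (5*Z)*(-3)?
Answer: 107 - 280*I/107 ≈ 107.0 - 2.6168*I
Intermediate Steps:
O(Z) = -15*Z
h(A, T) = T/3
r(J) = 2*√(-J) (r(J) = √(J + (-15*J)/3) = √(J - 5*J) = √(-4*J) = 2*√(-J))
E + r((0 + 2)²)*(-210/321) = 107 + (2*√(-(0 + 2)²))*(-210/321) = 107 + (2*√(-1*2²))*(-210*1/321) = 107 + (2*√(-1*4))*(-70/107) = 107 + (2*√(-4))*(-70/107) = 107 + (2*(2*I))*(-70/107) = 107 + (4*I)*(-70/107) = 107 - 280*I/107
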